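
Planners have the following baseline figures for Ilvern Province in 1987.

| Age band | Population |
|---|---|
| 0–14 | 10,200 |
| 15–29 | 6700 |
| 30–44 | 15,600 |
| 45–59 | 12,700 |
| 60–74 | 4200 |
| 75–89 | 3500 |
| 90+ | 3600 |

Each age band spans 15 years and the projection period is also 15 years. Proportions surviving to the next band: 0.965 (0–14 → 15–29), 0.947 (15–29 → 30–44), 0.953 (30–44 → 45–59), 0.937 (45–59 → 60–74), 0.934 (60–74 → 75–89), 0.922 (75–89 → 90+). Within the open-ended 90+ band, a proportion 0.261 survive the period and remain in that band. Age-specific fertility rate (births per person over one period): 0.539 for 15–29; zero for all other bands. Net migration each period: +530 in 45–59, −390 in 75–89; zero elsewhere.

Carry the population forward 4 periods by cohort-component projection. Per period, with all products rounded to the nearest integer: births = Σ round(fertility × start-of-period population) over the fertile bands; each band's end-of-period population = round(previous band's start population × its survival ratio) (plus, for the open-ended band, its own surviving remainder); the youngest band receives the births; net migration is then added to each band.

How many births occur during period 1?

(Bands numbered youngest = 1 to oldest = 7.)
Period 1:
Births: 6700 × 0.539 = 3611
Band 2: 10200 × 0.965 = 9843
Band 3: 6700 × 0.947 = 6345
Band 4: 15600 × 0.953 = 14867
Band 5: 12700 × 0.937 = 11900
Band 6: 4200 × 0.934 = 3923
Band 7: 3500 × 0.922 + 3600 × 0.261 = 3227 + 940 = 4167
Net migration: Band 4 + 530 → 15397; Band 6 − 390 → 3533
End of period: [3611, 9843, 6345, 15397, 11900, 3533, 4167]

3611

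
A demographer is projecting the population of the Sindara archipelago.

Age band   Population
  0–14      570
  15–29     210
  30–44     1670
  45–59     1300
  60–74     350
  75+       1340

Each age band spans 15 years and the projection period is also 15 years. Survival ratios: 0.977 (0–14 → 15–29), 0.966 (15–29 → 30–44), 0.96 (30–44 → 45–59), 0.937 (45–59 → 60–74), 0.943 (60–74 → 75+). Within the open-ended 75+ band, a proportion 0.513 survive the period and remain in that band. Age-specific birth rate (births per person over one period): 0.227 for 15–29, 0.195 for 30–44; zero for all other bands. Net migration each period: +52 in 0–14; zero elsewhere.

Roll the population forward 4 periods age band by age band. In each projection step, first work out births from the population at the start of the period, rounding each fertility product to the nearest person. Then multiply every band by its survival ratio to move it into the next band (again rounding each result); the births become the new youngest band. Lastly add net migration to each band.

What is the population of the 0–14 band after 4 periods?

178

— Period 1 —
Births: 210 × 0.227 = 48, 1670 × 0.195 = 326 → 374
15–29: 570 × 0.977 = 557
30–44: 210 × 0.966 = 203
45–59: 1670 × 0.96 = 1603
60–74: 1300 × 0.937 = 1218
75+: 350 × 0.943 + 1340 × 0.513 = 330 + 687 = 1017
Net migration: 0–14 + 52 → 426
Giving 426 / 557 / 203 / 1603 / 1218 / 1017.
— Period 2 —
Births: 557 × 0.227 = 126, 203 × 0.195 = 40 → 166
15–29: 426 × 0.977 = 416
30–44: 557 × 0.966 = 538
45–59: 203 × 0.96 = 195
60–74: 1603 × 0.937 = 1502
75+: 1218 × 0.943 + 1017 × 0.513 = 1149 + 522 = 1671
Net migration: 0–14 + 52 → 218
Giving 218 / 416 / 538 / 195 / 1502 / 1671.
— Period 3 —
Births: 416 × 0.227 = 94, 538 × 0.195 = 105 → 199
15–29: 218 × 0.977 = 213
30–44: 416 × 0.966 = 402
45–59: 538 × 0.96 = 516
60–74: 195 × 0.937 = 183
75+: 1502 × 0.943 + 1671 × 0.513 = 1416 + 857 = 2273
Net migration: 0–14 + 52 → 251
Giving 251 / 213 / 402 / 516 / 183 / 2273.
— Period 4 —
Births: 213 × 0.227 = 48, 402 × 0.195 = 78 → 126
15–29: 251 × 0.977 = 245
30–44: 213 × 0.966 = 206
45–59: 402 × 0.96 = 386
60–74: 516 × 0.937 = 483
75+: 183 × 0.943 + 2273 × 0.513 = 173 + 1166 = 1339
Net migration: 0–14 + 52 → 178
Giving 178 / 245 / 206 / 386 / 483 / 1339.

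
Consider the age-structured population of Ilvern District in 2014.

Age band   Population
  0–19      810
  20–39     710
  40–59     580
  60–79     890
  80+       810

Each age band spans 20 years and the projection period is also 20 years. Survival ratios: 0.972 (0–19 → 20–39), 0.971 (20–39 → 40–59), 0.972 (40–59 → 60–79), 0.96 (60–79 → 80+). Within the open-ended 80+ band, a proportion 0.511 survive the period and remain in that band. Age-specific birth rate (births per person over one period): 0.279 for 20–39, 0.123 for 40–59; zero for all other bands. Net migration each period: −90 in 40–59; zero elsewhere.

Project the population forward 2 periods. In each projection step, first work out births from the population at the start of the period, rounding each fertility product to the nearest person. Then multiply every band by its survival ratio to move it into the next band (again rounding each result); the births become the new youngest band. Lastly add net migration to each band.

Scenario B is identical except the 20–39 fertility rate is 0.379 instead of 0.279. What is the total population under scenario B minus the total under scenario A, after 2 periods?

After projecting period 1:
Births: 710 × 0.279 = 198 ; 580 × 0.123 = 71 ⇒ total 269
20–39: 810 × 0.972 = 787
40–59: 710 × 0.971 = 689
60–79: 580 × 0.972 = 564
80+: 890 × 0.96 + 810 × 0.511 = 854 + 414 = 1268
Net migration: 40–59 − 90 → 599
End of period: [269, 787, 599, 564, 1268]
After projecting period 2:
Births: 787 × 0.279 = 220 ; 599 × 0.123 = 74 ⇒ total 294
20–39: 269 × 0.972 = 261
40–59: 787 × 0.971 = 764
60–79: 599 × 0.972 = 582
80+: 564 × 0.96 + 1268 × 0.511 = 541 + 648 = 1189
Net migration: 40–59 − 90 → 674
End of period: [294, 261, 674, 582, 1189]
Scenario A total after 2 periods: 3000
Scenario B projection —
After projecting period 1:
Births: 710 × 0.379 = 269 ; 580 × 0.123 = 71 ⇒ total 340
20–39: 810 × 0.972 = 787
40–59: 710 × 0.971 = 689
60–79: 580 × 0.972 = 564
80+: 890 × 0.96 + 810 × 0.511 = 854 + 414 = 1268
Net migration: 40–59 − 90 → 599
End of period: [340, 787, 599, 564, 1268]
After projecting period 2:
Births: 787 × 0.379 = 298 ; 599 × 0.123 = 74 ⇒ total 372
20–39: 340 × 0.972 = 330
40–59: 787 × 0.971 = 764
60–79: 599 × 0.972 = 582
80+: 564 × 0.96 + 1268 × 0.511 = 541 + 648 = 1189
Net migration: 40–59 − 90 → 674
End of period: [372, 330, 674, 582, 1189]
Scenario B total after 2 periods: 3147
Difference B − A = 3147 − 3000 = 147

147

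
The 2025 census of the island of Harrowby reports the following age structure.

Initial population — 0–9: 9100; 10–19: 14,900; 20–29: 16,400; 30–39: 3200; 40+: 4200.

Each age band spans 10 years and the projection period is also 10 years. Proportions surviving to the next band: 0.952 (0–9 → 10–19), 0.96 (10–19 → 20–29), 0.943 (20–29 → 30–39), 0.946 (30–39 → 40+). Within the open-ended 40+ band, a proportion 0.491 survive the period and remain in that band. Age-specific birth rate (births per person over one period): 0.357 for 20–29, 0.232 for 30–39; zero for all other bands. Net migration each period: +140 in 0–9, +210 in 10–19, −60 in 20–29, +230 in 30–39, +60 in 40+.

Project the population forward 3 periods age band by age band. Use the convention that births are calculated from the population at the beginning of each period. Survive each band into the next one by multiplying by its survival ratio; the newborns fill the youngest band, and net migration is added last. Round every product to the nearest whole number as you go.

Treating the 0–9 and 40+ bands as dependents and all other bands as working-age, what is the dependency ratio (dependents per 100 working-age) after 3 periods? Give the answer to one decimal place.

Let group 1 be 0–9 through group 5 = 40+.
— Period 1 —
Births: 16400 × 0.357 = 5855 ; 3200 × 0.232 = 742 — total 6597
Group 2: 9100 × 0.952 = 8663
Group 3: 14900 × 0.96 = 14304
Group 4: 16400 × 0.943 = 15465
Group 5: 3200 × 0.946 + 4200 × 0.491 = 3027 + 2062 = 5089
Net migration: Group 1 + 140 → 6737; Group 2 + 210 → 8873; Group 3 − 60 → 14244; Group 4 + 230 → 15695; Group 5 + 60 → 5149
Population now: 0–9=6737, 10–19=8873, 20–29=14244, 30–39=15695, 40+=5149
— Period 2 —
Births: 14244 × 0.357 = 5085 ; 15695 × 0.232 = 3641 — total 8726
Group 2: 6737 × 0.952 = 6414
Group 3: 8873 × 0.96 = 8518
Group 4: 14244 × 0.943 = 13432
Group 5: 15695 × 0.946 + 5149 × 0.491 = 14847 + 2528 = 17375
Net migration: Group 1 + 140 → 8866; Group 2 + 210 → 6624; Group 3 − 60 → 8458; Group 4 + 230 → 13662; Group 5 + 60 → 17435
Population now: 0–9=8866, 10–19=6624, 20–29=8458, 30–39=13662, 40+=17435
— Period 3 —
Births: 8458 × 0.357 = 3020 ; 13662 × 0.232 = 3170 — total 6190
Group 2: 8866 × 0.952 = 8440
Group 3: 6624 × 0.96 = 6359
Group 4: 8458 × 0.943 = 7976
Group 5: 13662 × 0.946 + 17435 × 0.491 = 12924 + 8561 = 21485
Net migration: Group 1 + 140 → 6330; Group 2 + 210 → 8650; Group 3 − 60 → 6299; Group 4 + 230 → 8206; Group 5 + 60 → 21545
Population now: 0–9=6330, 10–19=8650, 20–29=6299, 30–39=8206, 40+=21545
Dependents (band 0–9 + band 40+) = 6330 + 21545 = 27875; working-age = 23155; ratio = 27875/23155 × 100 = 120.4

120.4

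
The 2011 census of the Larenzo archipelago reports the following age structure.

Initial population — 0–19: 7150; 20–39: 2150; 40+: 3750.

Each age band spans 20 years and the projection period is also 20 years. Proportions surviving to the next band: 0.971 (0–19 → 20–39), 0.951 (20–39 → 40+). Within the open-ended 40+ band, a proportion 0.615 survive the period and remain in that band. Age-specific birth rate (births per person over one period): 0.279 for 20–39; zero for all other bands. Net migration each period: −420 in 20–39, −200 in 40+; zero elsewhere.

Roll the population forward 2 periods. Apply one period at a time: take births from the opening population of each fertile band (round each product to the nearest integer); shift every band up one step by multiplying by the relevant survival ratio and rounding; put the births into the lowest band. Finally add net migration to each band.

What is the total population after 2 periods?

Period 1:
Births: 2150 × 0.279 = 600
20–39: 7150 × 0.971 = 6943
40+: 2150 × 0.951 + 3750 × 0.615 = 2045 + 2306 = 4351
Net migration: 20–39 − 420 → 6523; 40+ − 200 → 4151
Population now: 0–19=600, 20–39=6523, 40+=4151
Period 2:
Births: 6523 × 0.279 = 1820
20–39: 600 × 0.971 = 583
40+: 6523 × 0.951 + 4151 × 0.615 = 6203 + 2553 = 8756
Net migration: 20–39 − 420 → 163; 40+ − 200 → 8556
Population now: 0–19=1820, 20–39=163, 40+=8556
Total after period 2: 1820 + 163 + 8556 = 10539

10539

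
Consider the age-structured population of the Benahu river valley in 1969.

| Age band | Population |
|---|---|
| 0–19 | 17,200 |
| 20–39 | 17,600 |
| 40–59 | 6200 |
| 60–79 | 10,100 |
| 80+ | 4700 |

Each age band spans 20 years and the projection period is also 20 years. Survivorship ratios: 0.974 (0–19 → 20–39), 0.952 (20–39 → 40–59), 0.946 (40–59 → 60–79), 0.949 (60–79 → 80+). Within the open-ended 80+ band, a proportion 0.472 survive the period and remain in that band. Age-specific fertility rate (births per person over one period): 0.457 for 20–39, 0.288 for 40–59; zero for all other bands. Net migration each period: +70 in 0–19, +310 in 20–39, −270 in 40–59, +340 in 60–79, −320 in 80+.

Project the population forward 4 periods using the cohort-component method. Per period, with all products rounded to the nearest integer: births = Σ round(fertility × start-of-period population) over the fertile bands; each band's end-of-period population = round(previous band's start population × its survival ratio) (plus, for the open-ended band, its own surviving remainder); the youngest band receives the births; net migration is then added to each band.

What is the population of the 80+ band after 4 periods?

Period 1:
Births: 17600 * 0.457 = 8043  |  6200 * 0.288 = 1786 ⇒ total 9829
20–39: 17200 * 0.974 = 16753
40–59: 17600 * 0.952 = 16755
60–79: 6200 * 0.946 = 5865
80+: 10100 * 0.949 + 4700 * 0.472 = 9585 + 2218 = 11803
Net migration: 0–19 + 70 → 9899; 20–39 + 310 → 17063; 40–59 − 270 → 16485; 60–79 + 340 → 6205; 80+ − 320 → 11483
Population now: 0–19=9899, 20–39=17063, 40–59=16485, 60–79=6205, 80+=11483
Period 2:
Births: 17063 * 0.457 = 7798  |  16485 * 0.288 = 4748 ⇒ total 12546
20–39: 9899 * 0.974 = 9642
40–59: 17063 * 0.952 = 16244
60–79: 16485 * 0.946 = 15595
80+: 6205 * 0.949 + 11483 * 0.472 = 5889 + 5420 = 11309
Net migration: 0–19 + 70 → 12616; 20–39 + 310 → 9952; 40–59 − 270 → 15974; 60–79 + 340 → 15935; 80+ − 320 → 10989
Population now: 0–19=12616, 20–39=9952, 40–59=15974, 60–79=15935, 80+=10989
Period 3:
Births: 9952 * 0.457 = 4548  |  15974 * 0.288 = 4601 ⇒ total 9149
20–39: 12616 * 0.974 = 12288
40–59: 9952 * 0.952 = 9474
60–79: 15974 * 0.946 = 15111
80+: 15935 * 0.949 + 10989 * 0.472 = 15122 + 5187 = 20309
Net migration: 0–19 + 70 → 9219; 20–39 + 310 → 12598; 40–59 − 270 → 9204; 60–79 + 340 → 15451; 80+ − 320 → 19989
Population now: 0–19=9219, 20–39=12598, 40–59=9204, 60–79=15451, 80+=19989
Period 4:
Births: 12598 * 0.457 = 5757  |  9204 * 0.288 = 2651 ⇒ total 8408
20–39: 9219 * 0.974 = 8979
40–59: 12598 * 0.952 = 11993
60–79: 9204 * 0.946 = 8707
80+: 15451 * 0.949 + 19989 * 0.472 = 14663 + 9435 = 24098
Net migration: 0–19 + 70 → 8478; 20–39 + 310 → 9289; 40–59 − 270 → 11723; 60–79 + 340 → 9047; 80+ − 320 → 23778
Population now: 0–19=8478, 20–39=9289, 40–59=11723, 60–79=9047, 80+=23778

23778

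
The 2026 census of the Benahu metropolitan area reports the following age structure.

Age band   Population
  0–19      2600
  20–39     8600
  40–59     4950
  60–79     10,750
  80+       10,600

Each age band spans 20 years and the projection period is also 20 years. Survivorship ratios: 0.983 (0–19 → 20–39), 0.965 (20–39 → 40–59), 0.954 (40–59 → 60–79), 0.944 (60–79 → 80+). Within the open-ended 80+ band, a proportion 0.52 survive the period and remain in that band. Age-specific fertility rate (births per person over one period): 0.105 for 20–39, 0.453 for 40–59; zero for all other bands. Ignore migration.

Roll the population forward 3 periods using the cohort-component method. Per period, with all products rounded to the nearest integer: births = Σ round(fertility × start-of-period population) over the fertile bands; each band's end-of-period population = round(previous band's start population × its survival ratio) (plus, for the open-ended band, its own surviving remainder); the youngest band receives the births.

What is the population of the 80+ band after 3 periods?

Let group 1 be 0–19 through group 5 = 80+.
[period 1]
Births: 8600 × 0.105 = 903, 4950 × 0.453 = 2242 ⇒ total 3145
Group 2: 2600 × 0.983 = 2556
Group 3: 8600 × 0.965 = 8299
Group 4: 4950 × 0.954 = 4722
Group 5: 10750 × 0.944 + 10600 × 0.52 = 10148 + 5512 = 15660
Population now: 0–19=3145, 20–39=2556, 40–59=8299, 60–79=4722, 80+=15660
[period 2]
Births: 2556 × 0.105 = 268, 8299 × 0.453 = 3759 ⇒ total 4027
Group 2: 3145 × 0.983 = 3092
Group 3: 2556 × 0.965 = 2467
Group 4: 8299 × 0.954 = 7917
Group 5: 4722 × 0.944 + 15660 × 0.52 = 4458 + 8143 = 12601
Population now: 0–19=4027, 20–39=3092, 40–59=2467, 60–79=7917, 80+=12601
[period 3]
Births: 3092 × 0.105 = 325, 2467 × 0.453 = 1118 ⇒ total 1443
Group 2: 4027 × 0.983 = 3959
Group 3: 3092 × 0.965 = 2984
Group 4: 2467 × 0.954 = 2354
Group 5: 7917 × 0.944 + 12601 × 0.52 = 7474 + 6553 = 14027
Population now: 0–19=1443, 20–39=3959, 40–59=2984, 60–79=2354, 80+=14027

14027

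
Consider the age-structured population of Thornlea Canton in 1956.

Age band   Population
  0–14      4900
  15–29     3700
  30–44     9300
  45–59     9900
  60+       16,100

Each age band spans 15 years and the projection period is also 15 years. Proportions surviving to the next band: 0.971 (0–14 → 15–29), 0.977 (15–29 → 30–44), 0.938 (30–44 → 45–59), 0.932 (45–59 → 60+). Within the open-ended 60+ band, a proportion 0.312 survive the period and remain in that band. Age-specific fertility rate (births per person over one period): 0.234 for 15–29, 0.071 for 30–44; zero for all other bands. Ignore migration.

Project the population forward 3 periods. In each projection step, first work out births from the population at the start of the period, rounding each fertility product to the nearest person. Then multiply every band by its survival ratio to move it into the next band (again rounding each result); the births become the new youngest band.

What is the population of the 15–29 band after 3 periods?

1330

— Period 1 —
Births: 3700 × 0.234 = 866, 9300 × 0.071 = 660 ⇒ total 1526
15–29: 4900 × 0.971 = 4758
30–44: 3700 × 0.977 = 3615
45–59: 9300 × 0.938 = 8723
60+: 9900 × 0.932 + 16100 × 0.312 = 9227 + 5023 = 14250
Giving 1526 / 4758 / 3615 / 8723 / 14250.
— Period 2 —
Births: 4758 × 0.234 = 1113, 3615 × 0.071 = 257 ⇒ total 1370
15–29: 1526 × 0.971 = 1482
30–44: 4758 × 0.977 = 4649
45–59: 3615 × 0.938 = 3391
60+: 8723 × 0.932 + 14250 × 0.312 = 8130 + 4446 = 12576
Giving 1370 / 1482 / 4649 / 3391 / 12576.
— Period 3 —
Births: 1482 × 0.234 = 347, 4649 × 0.071 = 330 ⇒ total 677
15–29: 1370 × 0.971 = 1330
30–44: 1482 × 0.977 = 1448
45–59: 4649 × 0.938 = 4361
60+: 3391 × 0.932 + 12576 × 0.312 = 3160 + 3924 = 7084
Giving 677 / 1330 / 1448 / 4361 / 7084.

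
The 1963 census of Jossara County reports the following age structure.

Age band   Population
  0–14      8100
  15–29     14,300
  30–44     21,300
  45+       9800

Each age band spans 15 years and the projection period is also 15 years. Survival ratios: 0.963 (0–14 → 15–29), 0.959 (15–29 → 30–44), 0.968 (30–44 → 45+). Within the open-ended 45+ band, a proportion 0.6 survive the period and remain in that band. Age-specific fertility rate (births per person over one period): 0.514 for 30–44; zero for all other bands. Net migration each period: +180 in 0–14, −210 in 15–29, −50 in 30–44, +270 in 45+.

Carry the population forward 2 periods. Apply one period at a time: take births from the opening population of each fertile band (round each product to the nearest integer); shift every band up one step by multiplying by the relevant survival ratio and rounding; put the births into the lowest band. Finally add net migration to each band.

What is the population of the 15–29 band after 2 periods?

Period 1.
Births: 21300 × 0.514 = 10948
15–29: 8100 × 0.963 = 7800
30–44: 14300 × 0.959 = 13714
45+: 21300 × 0.968 + 9800 × 0.6 = 20618 + 5880 = 26498
Net migration: 0–14 + 180 → 11128; 15–29 − 210 → 7590; 30–44 − 50 → 13664; 45+ + 270 → 26768
→ [11128, 7590, 13664, 26768]
Period 2.
Births: 13664 × 0.514 = 7023
15–29: 11128 × 0.963 = 10716
30–44: 7590 × 0.959 = 7279
45+: 13664 × 0.968 + 26768 × 0.6 = 13227 + 16061 = 29288
Net migration: 0–14 + 180 → 7203; 15–29 − 210 → 10506; 30–44 − 50 → 7229; 45+ + 270 → 29558
→ [7203, 10506, 7229, 29558]

10506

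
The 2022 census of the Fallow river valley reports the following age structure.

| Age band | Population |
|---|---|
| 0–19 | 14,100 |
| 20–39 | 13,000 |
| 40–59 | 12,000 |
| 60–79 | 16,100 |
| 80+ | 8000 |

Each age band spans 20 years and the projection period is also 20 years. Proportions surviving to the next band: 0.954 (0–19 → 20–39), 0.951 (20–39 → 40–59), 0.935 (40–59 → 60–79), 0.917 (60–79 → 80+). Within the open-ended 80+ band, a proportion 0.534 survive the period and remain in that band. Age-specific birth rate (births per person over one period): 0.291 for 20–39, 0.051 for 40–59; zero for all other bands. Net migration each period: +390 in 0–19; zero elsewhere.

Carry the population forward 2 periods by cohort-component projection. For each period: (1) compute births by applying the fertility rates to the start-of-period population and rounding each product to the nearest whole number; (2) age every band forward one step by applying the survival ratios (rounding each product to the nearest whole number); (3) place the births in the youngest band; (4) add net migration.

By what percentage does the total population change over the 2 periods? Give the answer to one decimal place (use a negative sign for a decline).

-14.1

After projecting period 1:
Births: 13000 * 0.291 = 3783  |  12000 * 0.051 = 612 — total 4395
20–39: 14100 * 0.954 = 13451
40–59: 13000 * 0.951 = 12363
60–79: 12000 * 0.935 = 11220
80+: 16100 * 0.917 + 8000 * 0.534 = 14764 + 4272 = 19036
Net migration: 0–19 + 390 → 4785
→ [4785, 13451, 12363, 11220, 19036]
After projecting period 2:
Births: 13451 * 0.291 = 3914  |  12363 * 0.051 = 631 — total 4545
20–39: 4785 * 0.954 = 4565
40–59: 13451 * 0.951 = 12792
60–79: 12363 * 0.935 = 11559
80+: 11220 * 0.917 + 19036 * 0.534 = 10289 + 10165 = 20454
Net migration: 0–19 + 390 → 4935
→ [4935, 4565, 12792, 11559, 20454]
Total: 63200 → 54305; change = -8895; percentage change = -14.1%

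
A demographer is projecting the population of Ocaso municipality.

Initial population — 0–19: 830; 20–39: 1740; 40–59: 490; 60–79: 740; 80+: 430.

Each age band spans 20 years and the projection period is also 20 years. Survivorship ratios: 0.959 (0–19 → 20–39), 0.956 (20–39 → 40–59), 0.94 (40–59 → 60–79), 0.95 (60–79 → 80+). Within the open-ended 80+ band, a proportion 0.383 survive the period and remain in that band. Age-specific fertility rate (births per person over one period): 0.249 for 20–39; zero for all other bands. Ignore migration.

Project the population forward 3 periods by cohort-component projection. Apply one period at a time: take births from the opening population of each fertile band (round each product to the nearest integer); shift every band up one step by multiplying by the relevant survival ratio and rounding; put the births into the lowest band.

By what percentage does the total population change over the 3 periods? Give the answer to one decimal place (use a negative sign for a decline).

Period 1.
Births: 1740 × 0.249 = 433
20–39: 830 × 0.959 = 796
40–59: 1740 × 0.956 = 1663
60–79: 490 × 0.94 = 461
80+: 740 × 0.95 + 430 × 0.383 = 703 + 165 = 868
→ [433, 796, 1663, 461, 868]
Period 2.
Births: 796 × 0.249 = 198
20–39: 433 × 0.959 = 415
40–59: 796 × 0.956 = 761
60–79: 1663 × 0.94 = 1563
80+: 461 × 0.95 + 868 × 0.383 = 438 + 332 = 770
→ [198, 415, 761, 1563, 770]
Period 3.
Births: 415 × 0.249 = 103
20–39: 198 × 0.959 = 190
40–59: 415 × 0.956 = 397
60–79: 761 × 0.94 = 715
80+: 1563 × 0.95 + 770 × 0.383 = 1485 + 295 = 1780
→ [103, 190, 397, 715, 1780]
Total: 4230 → 3185; change = -1045; percentage change = -24.7%

-24.7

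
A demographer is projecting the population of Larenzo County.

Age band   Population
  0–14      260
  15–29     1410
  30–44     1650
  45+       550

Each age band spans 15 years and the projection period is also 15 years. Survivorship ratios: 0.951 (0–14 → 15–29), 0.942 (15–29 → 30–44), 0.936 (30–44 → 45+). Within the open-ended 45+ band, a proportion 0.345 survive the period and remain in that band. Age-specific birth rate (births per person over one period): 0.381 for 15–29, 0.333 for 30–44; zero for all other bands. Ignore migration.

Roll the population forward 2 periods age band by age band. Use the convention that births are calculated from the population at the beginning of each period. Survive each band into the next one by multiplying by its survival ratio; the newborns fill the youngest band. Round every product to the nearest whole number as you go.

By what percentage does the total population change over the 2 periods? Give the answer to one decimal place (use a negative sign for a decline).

[period 1]
Births: 1410 × 0.381 = 537  |  1650 × 0.333 = 549 — total 1086
15–29: 260 × 0.951 = 247
30–44: 1410 × 0.942 = 1328
45+: 1650 × 0.936 + 550 × 0.345 = 1544 + 190 = 1734
End of period: [1086, 247, 1328, 1734]
[period 2]
Births: 247 × 0.381 = 94  |  1328 × 0.333 = 442 — total 536
15–29: 1086 × 0.951 = 1033
30–44: 247 × 0.942 = 233
45+: 1328 × 0.936 + 1734 × 0.345 = 1243 + 598 = 1841
End of period: [536, 1033, 233, 1841]
Total: 3870 → 3643; change = -227; percentage change = -5.9%

-5.9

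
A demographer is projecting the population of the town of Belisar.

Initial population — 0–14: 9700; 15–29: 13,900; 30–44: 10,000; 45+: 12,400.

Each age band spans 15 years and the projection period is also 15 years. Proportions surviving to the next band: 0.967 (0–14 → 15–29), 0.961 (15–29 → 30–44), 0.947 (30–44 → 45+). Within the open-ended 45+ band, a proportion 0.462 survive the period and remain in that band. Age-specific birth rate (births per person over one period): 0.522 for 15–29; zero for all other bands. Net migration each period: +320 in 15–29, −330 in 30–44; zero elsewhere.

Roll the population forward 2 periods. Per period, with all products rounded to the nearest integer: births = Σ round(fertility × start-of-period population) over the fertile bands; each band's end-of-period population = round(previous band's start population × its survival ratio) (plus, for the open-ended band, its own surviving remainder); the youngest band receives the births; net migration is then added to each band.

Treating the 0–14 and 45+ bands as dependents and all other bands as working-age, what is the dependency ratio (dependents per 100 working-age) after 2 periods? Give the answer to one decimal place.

— Period 1 —
Births: 13900 * 0.522 = 7256
15–29: 9700 * 0.967 = 9380
30–44: 13900 * 0.961 = 13358
45+: 10000 * 0.947 + 12400 * 0.462 = 9470 + 5729 = 15199
Net migration: 15–29 + 320 → 9700; 30–44 − 330 → 13028
End of period: [7256, 9700, 13028, 15199]
— Period 2 —
Births: 9700 * 0.522 = 5063
15–29: 7256 * 0.967 = 7017
30–44: 9700 * 0.961 = 9322
45+: 13028 * 0.947 + 15199 * 0.462 = 12338 + 7022 = 19360
Net migration: 15–29 + 320 → 7337; 30–44 − 330 → 8992
End of period: [5063, 7337, 8992, 19360]
Dependents (band 0–14 + band 45+) = 5063 + 19360 = 24423; working-age = 16329; ratio = 24423/16329 × 100 = 149.6

149.6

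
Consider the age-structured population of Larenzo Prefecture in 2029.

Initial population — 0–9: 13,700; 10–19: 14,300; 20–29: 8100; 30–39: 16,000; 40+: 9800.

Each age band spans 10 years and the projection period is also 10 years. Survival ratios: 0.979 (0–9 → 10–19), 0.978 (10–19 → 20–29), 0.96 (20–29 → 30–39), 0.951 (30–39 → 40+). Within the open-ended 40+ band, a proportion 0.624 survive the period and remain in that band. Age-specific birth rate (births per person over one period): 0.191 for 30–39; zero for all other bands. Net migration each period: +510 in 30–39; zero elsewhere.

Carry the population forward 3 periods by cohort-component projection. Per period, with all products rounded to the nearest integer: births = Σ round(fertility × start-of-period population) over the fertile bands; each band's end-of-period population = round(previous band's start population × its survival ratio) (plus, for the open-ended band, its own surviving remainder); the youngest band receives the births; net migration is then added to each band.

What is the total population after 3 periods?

Period 1:
Births: 16000 × 0.191 = 3056
10–19: 13700 × 0.979 = 13412
20–29: 14300 × 0.978 = 13985
30–39: 8100 × 0.96 = 7776
40+: 16000 × 0.951 + 9800 × 0.624 = 15216 + 6115 = 21331
Net migration: 30–39 + 510 → 8286
Population now: 0–9=3056, 10–19=13412, 20–29=13985, 30–39=8286, 40+=21331
Period 2:
Births: 8286 × 0.191 = 1583
10–19: 3056 × 0.979 = 2992
20–29: 13412 × 0.978 = 13117
30–39: 13985 × 0.96 = 13426
40+: 8286 × 0.951 + 21331 × 0.624 = 7880 + 13311 = 21191
Net migration: 30–39 + 510 → 13936
Population now: 0–9=1583, 10–19=2992, 20–29=13117, 30–39=13936, 40+=21191
Period 3:
Births: 13936 × 0.191 = 2662
10–19: 1583 × 0.979 = 1550
20–29: 2992 × 0.978 = 2926
30–39: 13117 × 0.96 = 12592
40+: 13936 × 0.951 + 21191 × 0.624 = 13253 + 13223 = 26476
Net migration: 30–39 + 510 → 13102
Population now: 0–9=2662, 10–19=1550, 20–29=2926, 30–39=13102, 40+=26476
Total after period 3: 2662 + 1550 + 2926 + 13102 + 26476 = 46716

46716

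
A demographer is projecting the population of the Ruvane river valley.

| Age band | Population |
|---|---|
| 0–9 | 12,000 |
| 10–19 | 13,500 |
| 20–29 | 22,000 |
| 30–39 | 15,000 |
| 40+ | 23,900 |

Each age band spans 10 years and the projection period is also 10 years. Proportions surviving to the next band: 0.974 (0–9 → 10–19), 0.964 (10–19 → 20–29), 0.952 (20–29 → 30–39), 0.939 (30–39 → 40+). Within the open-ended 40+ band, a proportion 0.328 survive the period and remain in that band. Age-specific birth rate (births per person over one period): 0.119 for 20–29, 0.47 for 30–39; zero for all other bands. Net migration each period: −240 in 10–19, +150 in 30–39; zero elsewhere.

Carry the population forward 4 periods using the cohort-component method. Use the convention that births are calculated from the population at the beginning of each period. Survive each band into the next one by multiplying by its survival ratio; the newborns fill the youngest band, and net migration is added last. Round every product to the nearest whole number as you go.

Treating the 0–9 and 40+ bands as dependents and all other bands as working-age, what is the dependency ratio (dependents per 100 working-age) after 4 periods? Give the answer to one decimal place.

Call the bands 1 to 5, youngest first.
[period 1]
Births: 22000 × 0.119 = 2618  |  15000 × 0.47 = 7050 → total 9668
Band 2: 12000 × 0.974 = 11688
Band 3: 13500 × 0.964 = 13014
Band 4: 22000 × 0.952 = 20944
Band 5: 15000 × 0.939 + 23900 × 0.328 = 14085 + 7839 = 21924
Net migration: Band 2 − 240 → 11448; Band 4 + 150 → 21094
Giving 9668 / 11448 / 13014 / 21094 / 21924.
[period 2]
Births: 13014 × 0.119 = 1549  |  21094 × 0.47 = 9914 → total 11463
Band 2: 9668 × 0.974 = 9417
Band 3: 11448 × 0.964 = 11036
Band 4: 13014 × 0.952 = 12389
Band 5: 21094 × 0.939 + 21924 × 0.328 = 19807 + 7191 = 26998
Net migration: Band 2 − 240 → 9177; Band 4 + 150 → 12539
Giving 11463 / 9177 / 11036 / 12539 / 26998.
[period 3]
Births: 11036 × 0.119 = 1313  |  12539 × 0.47 = 5893 → total 7206
Band 2: 11463 × 0.974 = 11165
Band 3: 9177 × 0.964 = 8847
Band 4: 11036 × 0.952 = 10506
Band 5: 12539 × 0.939 + 26998 × 0.328 = 11774 + 8855 = 20629
Net migration: Band 2 − 240 → 10925; Band 4 + 150 → 10656
Giving 7206 / 10925 / 8847 / 10656 / 20629.
[period 4]
Births: 8847 × 0.119 = 1053  |  10656 × 0.47 = 5008 → total 6061
Band 2: 7206 × 0.974 = 7019
Band 3: 10925 × 0.964 = 10532
Band 4: 8847 × 0.952 = 8422
Band 5: 10656 × 0.939 + 20629 × 0.328 = 10006 + 6766 = 16772
Net migration: Band 2 − 240 → 6779; Band 4 + 150 → 8572
Giving 6061 / 6779 / 10532 / 8572 / 16772.
Dependents (band 0–9 + band 40+) = 6061 + 16772 = 22833; working-age = 25883; ratio = 22833/25883 × 100 = 88.2

88.2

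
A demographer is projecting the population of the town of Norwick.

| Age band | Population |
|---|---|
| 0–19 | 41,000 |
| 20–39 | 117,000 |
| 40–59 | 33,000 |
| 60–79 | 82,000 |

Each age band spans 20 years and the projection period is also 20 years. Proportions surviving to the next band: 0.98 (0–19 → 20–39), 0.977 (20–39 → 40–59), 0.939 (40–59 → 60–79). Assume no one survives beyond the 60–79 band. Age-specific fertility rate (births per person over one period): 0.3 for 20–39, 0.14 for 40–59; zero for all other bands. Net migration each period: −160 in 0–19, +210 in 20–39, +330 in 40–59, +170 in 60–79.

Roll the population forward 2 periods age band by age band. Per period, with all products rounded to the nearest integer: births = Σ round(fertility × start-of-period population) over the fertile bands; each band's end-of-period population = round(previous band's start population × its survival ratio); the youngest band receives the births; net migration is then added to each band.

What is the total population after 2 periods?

214592

Let group 1 be 0–19 through group 4 = 60–79.
Period 1.
Births: 117000 * 0.3 = 35100  |  33000 * 0.14 = 4620 ⇒ total 39720
Group 2: 41000 * 0.98 = 40180
Group 3: 117000 * 0.977 = 114309
Group 4: 33000 * 0.939 = 30987
Net migration: Group 1 − 160 → 39560; Group 2 + 210 → 40390; Group 3 + 330 → 114639; Group 4 + 170 → 31157
Population now: 0–19=39560, 20–39=40390, 40–59=114639, 60–79=31157
Period 2.
Births: 40390 * 0.3 = 12117  |  114639 * 0.14 = 16049 ⇒ total 28166
Group 2: 39560 * 0.98 = 38769
Group 3: 40390 * 0.977 = 39461
Group 4: 114639 * 0.939 = 107646
Net migration: Group 1 − 160 → 28006; Group 2 + 210 → 38979; Group 3 + 330 → 39791; Group 4 + 170 → 107816
Population now: 0–19=28006, 20–39=38979, 40–59=39791, 60–79=107816
Total after period 2: 28006 + 38979 + 39791 + 107816 = 214592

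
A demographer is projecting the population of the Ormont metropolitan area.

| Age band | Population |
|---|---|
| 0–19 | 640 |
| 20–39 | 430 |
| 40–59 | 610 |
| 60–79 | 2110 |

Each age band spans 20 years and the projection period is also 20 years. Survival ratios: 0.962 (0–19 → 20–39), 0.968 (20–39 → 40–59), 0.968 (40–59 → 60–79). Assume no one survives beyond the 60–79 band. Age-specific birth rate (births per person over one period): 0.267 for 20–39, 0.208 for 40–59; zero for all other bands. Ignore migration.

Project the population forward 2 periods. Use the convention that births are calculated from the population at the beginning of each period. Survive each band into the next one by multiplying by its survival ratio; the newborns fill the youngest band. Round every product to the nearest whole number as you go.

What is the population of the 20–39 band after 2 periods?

Period 1:
Births: 430 × 0.267 = 115 ; 610 × 0.208 = 127 → total 242
20–39: 640 × 0.962 = 616
40–59: 430 × 0.968 = 416
60–79: 610 × 0.968 = 590
Giving 242 / 616 / 416 / 590.
Period 2:
Births: 616 × 0.267 = 164 ; 416 × 0.208 = 87 → total 251
20–39: 242 × 0.962 = 233
40–59: 616 × 0.968 = 596
60–79: 416 × 0.968 = 403
Giving 251 / 233 / 596 / 403.

233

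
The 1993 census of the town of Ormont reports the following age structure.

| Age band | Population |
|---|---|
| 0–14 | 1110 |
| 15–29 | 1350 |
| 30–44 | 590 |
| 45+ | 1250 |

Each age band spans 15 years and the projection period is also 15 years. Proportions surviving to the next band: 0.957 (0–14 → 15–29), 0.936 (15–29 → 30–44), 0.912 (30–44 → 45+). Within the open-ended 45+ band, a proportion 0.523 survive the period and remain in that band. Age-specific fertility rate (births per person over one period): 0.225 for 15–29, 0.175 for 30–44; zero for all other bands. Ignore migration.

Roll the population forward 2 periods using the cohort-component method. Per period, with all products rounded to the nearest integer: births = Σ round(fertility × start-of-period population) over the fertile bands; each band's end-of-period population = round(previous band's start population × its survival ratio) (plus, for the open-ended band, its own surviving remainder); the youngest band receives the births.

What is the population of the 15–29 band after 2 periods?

(Bands numbered youngest = 1 to oldest = 4.)
After projecting period 1:
Births: 1350 × 0.225 = 304  |  590 × 0.175 = 103 — total 407
Band 2: 1110 × 0.957 = 1062
Band 3: 1350 × 0.936 = 1264
Band 4: 590 × 0.912 + 1250 × 0.523 = 538 + 654 = 1192
Population now: 0–14=407, 15–29=1062, 30–44=1264, 45+=1192
After projecting period 2:
Births: 1062 × 0.225 = 239  |  1264 × 0.175 = 221 — total 460
Band 2: 407 × 0.957 = 389
Band 3: 1062 × 0.936 = 994
Band 4: 1264 × 0.912 + 1192 × 0.523 = 1153 + 623 = 1776
Population now: 0–14=460, 15–29=389, 30–44=994, 45+=1776

389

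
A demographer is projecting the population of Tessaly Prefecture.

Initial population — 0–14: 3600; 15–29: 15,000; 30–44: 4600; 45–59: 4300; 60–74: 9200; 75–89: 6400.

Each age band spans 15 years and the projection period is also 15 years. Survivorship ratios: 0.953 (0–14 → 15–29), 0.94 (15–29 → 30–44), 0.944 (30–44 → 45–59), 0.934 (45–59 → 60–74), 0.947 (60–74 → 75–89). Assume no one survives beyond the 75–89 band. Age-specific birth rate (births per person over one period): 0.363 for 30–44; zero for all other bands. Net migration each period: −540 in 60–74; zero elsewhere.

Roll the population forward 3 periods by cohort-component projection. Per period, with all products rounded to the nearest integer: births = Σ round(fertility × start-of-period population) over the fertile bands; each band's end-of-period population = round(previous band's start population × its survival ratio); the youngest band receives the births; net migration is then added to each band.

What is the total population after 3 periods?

25809

Let group 1 be 0–14 through group 6 = 75–89.
[period 1]
Births: 4600 × 0.363 = 1670
Group 2: 3600 × 0.953 = 3431
Group 3: 15000 × 0.94 = 14100
Group 4: 4600 × 0.944 = 4342
Group 5: 4300 × 0.934 = 4016
Group 6: 9200 × 0.947 = 8712
Net migration: Group 5 − 540 → 3476
Population now: 0–14=1670, 15–29=3431, 30–44=14100, 45–59=4342, 60–74=3476, 75–89=8712
[period 2]
Births: 14100 × 0.363 = 5118
Group 2: 1670 × 0.953 = 1592
Group 3: 3431 × 0.94 = 3225
Group 4: 14100 × 0.944 = 13310
Group 5: 4342 × 0.934 = 4055
Group 6: 3476 × 0.947 = 3292
Net migration: Group 5 − 540 → 3515
Population now: 0–14=5118, 15–29=1592, 30–44=3225, 45–59=13310, 60–74=3515, 75–89=3292
[period 3]
Births: 3225 × 0.363 = 1171
Group 2: 5118 × 0.953 = 4877
Group 3: 1592 × 0.94 = 1496
Group 4: 3225 × 0.944 = 3044
Group 5: 13310 × 0.934 = 12432
Group 6: 3515 × 0.947 = 3329
Net migration: Group 5 − 540 → 11892
Population now: 0–14=1171, 15–29=4877, 30–44=1496, 45–59=3044, 60–74=11892, 75–89=3329
Total after period 3: 1171 + 4877 + 1496 + 3044 + 11892 + 3329 = 25809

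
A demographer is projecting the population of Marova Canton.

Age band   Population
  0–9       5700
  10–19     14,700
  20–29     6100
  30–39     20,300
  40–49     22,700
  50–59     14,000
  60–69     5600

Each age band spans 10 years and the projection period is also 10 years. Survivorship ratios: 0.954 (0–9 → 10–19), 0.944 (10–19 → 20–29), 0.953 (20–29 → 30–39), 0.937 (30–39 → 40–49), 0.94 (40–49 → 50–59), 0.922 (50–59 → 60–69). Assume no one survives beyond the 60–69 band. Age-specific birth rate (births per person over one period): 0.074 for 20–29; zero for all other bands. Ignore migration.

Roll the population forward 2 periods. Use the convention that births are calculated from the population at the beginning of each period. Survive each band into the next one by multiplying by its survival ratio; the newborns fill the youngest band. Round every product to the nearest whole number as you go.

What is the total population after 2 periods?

62816

Call the groups 1 to 7, youngest first.
After projecting period 1:
Births: 6100 * 0.074 = 451
Group 2: 5700 * 0.954 = 5438
Group 3: 14700 * 0.944 = 13877
Group 4: 6100 * 0.953 = 5813
Group 5: 20300 * 0.937 = 19021
Group 6: 22700 * 0.94 = 21338
Group 7: 14000 * 0.922 = 12908
Giving 451 / 5438 / 13877 / 5813 / 19021 / 21338 / 12908.
After projecting period 2:
Births: 13877 * 0.074 = 1027
Group 2: 451 * 0.954 = 430
Group 3: 5438 * 0.944 = 5133
Group 4: 13877 * 0.953 = 13225
Group 5: 5813 * 0.937 = 5447
Group 6: 19021 * 0.94 = 17880
Group 7: 21338 * 0.922 = 19674
Giving 1027 / 430 / 5133 / 13225 / 5447 / 17880 / 19674.
Total after period 2: 1027 + 430 + 5133 + 13225 + 5447 + 17880 + 19674 = 62816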